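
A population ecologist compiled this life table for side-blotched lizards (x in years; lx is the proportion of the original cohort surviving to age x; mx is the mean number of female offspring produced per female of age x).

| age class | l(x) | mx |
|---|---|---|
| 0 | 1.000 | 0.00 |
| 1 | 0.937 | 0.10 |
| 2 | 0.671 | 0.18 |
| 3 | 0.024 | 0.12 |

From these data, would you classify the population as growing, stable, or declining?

R0 = Σ lx·mx = 0 + 0.0937 + 0.12078 + 0.00288 = 0.21736
R0 < 1, so the population is declining.

declining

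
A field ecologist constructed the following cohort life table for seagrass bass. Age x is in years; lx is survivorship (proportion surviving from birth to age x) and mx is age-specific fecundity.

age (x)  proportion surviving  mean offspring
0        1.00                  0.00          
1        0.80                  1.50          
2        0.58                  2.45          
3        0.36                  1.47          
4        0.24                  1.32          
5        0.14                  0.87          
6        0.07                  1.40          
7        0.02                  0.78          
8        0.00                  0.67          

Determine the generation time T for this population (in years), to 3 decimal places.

lx·mx: 0, 1.2, 1.421, 0.5292, 0.3168, 0.1218, 0.098, 0.0156, 0 → R0 = 3.7024
x·lx·mx: 0, 1.2, 2.842, 1.5876, 1.2672, 0.609, 0.588, 0.1092, 0 → Σ = 8.203
T = 8.203 / 3.7024 = 2.21559… → 2.216

2.216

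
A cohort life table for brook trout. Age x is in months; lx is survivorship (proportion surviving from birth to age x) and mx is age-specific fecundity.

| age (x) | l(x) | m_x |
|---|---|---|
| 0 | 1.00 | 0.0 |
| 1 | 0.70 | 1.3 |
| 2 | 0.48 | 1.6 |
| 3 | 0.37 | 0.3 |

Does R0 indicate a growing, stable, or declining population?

R0 = Σ lx·mx = 0 + 0.91 + 0.768 + 0.111 = 1.789
R0 > 1, so the population is growing.

growing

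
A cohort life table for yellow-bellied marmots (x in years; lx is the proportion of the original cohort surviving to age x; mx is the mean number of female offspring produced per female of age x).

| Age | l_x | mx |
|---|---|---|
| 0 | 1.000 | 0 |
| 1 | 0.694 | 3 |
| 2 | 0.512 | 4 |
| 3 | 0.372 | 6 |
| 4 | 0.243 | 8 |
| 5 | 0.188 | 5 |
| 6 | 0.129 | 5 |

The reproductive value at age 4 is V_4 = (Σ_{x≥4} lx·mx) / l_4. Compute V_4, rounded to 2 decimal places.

14.52

lx·mx for x ≥ 4: 1.944, 0.94, 0.645 → sum = 3.529
V_4 = 3.529 / l_4 = 3.529 / 0.243 = 14.522634… → 14.52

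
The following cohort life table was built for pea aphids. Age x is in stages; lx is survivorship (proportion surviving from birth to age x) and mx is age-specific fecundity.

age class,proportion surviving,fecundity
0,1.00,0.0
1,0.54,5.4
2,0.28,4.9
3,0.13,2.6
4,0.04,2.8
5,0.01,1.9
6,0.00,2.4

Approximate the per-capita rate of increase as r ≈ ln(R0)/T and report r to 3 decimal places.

1.028

R0 = Σ lx·mx = 0 + 2.916 + 1.372 + 0.338 + 0.112 + 0.019 + 0 = 4.757
Σ x·lx·mx = 7.217; T = 7.217/4.757 = 1.51713…
r ≈ ln(R0)/T = ln(4.757)/1.51713… = 1.028… → 1.028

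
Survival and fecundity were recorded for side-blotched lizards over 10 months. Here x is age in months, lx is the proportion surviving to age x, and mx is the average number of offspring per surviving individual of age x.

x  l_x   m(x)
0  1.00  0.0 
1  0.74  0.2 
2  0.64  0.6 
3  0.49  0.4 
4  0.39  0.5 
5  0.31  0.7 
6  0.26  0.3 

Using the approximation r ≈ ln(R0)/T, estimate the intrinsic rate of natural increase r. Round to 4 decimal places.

R0 = Σ lx·mx = 0 + 0.148 + 0.384 + 0.196 + 0.195 + 0.217 + 0.078 = 1.218
Σ x·lx·mx = 3.837; T = 3.837/1.218 = 3.15025…
r ≈ ln(R0)/T = ln(1.218)/3.15025… = 0.062602… → 0.0626

0.0626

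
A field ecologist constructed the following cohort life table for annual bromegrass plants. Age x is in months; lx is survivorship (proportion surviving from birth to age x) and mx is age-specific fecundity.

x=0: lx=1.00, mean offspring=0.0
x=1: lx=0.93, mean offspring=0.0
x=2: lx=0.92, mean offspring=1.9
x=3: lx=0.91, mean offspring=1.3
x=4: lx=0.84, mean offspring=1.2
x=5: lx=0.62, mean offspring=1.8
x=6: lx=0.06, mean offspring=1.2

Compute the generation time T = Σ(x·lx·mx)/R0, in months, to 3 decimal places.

3.333

lx·mx: 0, 0, 1.748, 1.183, 1.008, 1.116, 0.072 → R0 = 5.127
x·lx·mx: 0, 0, 3.496, 3.549, 4.032, 5.58, 0.432 → Σ = 17.089
T = 17.089 / 5.127 = 3.333138… → 3.333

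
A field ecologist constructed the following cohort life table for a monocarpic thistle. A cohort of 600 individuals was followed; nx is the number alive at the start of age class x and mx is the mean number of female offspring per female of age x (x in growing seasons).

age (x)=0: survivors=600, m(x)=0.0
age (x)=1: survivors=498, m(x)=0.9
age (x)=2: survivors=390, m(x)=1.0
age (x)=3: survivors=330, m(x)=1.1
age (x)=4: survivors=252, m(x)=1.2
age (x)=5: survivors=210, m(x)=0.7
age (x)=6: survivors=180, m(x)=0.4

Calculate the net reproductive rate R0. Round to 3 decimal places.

2.871

lx = nx/n0 = nx/600: 1, 0.83, 0.65, 0.55, 0.42, 0.35, 0.3
lx·mx by age: 0, 0.747, 0.65, 0.605, 0.504, 0.245, 0.12
R0 = Σ lx·mx = 2.871 → 2.871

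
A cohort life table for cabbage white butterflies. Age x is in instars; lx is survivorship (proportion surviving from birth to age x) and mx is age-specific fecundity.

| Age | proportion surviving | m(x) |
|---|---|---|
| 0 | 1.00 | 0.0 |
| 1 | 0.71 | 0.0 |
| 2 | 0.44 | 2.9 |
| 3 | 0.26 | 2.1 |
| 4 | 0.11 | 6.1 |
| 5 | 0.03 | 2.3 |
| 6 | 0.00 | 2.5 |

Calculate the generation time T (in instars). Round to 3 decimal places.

2.818

lx·mx: 0, 0, 1.276, 0.546, 0.671, 0.069, 0 → R0 = 2.562
x·lx·mx: 0, 0, 2.552, 1.638, 2.684, 0.345, 0 → Σ = 7.219
T = 7.219 / 2.562 = 2.817721… → 2.818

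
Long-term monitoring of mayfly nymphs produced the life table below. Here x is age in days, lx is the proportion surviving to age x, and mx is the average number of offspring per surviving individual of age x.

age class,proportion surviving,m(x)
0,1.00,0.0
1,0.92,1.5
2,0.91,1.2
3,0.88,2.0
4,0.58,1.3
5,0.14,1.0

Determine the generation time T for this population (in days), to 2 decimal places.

2.45

lx·mx: 0, 1.38, 1.092, 1.76, 0.754, 0.14 → R0 = 5.126
x·lx·mx: 0, 1.38, 2.184, 5.28, 3.016, 0.7 → Σ = 12.56
T = 12.56 / 5.126 = 2.450254… → 2.45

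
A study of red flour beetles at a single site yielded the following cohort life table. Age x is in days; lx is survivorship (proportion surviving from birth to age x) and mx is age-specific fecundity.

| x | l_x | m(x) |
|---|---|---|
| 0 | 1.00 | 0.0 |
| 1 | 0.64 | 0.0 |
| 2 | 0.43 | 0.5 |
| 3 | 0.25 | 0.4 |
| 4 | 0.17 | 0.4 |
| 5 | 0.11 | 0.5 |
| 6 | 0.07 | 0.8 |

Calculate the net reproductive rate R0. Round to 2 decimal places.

lx·mx by age: 0, 0, 0.215, 0.1, 0.068, 0.055, 0.056
R0 = Σ lx·mx = 0.494 → 0.49

0.49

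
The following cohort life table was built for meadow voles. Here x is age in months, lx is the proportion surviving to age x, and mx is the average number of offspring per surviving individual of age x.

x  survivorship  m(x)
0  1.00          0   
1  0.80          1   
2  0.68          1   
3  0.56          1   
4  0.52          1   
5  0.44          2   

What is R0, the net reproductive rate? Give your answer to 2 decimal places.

3.44

lx·mx by age: 0, 0.8, 0.68, 0.56, 0.52, 0.88
R0 = Σ lx·mx = 3.44 → 3.44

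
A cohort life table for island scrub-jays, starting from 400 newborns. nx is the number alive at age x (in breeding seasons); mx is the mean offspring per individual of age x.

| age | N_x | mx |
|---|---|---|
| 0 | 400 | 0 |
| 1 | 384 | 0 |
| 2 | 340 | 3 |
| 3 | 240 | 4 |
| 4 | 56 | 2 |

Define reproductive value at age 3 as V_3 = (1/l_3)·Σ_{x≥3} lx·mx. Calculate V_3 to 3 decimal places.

4.467

lx = nx/n0 = nx/400: 1, 0.96, 0.85, 0.6, 0.14
lx·mx for x ≥ 3: 2.4, 0.28 → sum = 2.68
V_3 = 2.68 / l_3 = 2.68 / 0.6 = 4.466667… → 4.467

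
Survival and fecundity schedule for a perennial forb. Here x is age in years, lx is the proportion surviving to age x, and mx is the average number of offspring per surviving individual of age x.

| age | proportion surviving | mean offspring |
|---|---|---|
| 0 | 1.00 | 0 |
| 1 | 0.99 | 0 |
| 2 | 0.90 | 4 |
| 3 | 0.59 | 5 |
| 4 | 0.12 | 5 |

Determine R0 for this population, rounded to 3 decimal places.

lx·mx by age: 0, 0, 3.6, 2.95, 0.6
R0 = Σ lx·mx = 7.15 → 7.150

7.150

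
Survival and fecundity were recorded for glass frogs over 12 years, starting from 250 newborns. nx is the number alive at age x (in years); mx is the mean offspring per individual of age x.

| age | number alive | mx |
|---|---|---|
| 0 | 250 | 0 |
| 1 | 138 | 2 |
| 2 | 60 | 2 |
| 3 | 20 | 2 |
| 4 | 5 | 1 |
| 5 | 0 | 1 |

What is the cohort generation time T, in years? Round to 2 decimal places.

lx = nx/n0 = nx/250: 1, 0.552, 0.24, 0.08, 0.02, 0
lx·mx: 0, 1.104, 0.48, 0.16, 0.02, 0 → R0 = 1.764
x·lx·mx: 0, 1.104, 0.96, 0.48, 0.08, 0 → Σ = 2.624
T = 2.624 / 1.764 = 1.487528… → 1.49

1.49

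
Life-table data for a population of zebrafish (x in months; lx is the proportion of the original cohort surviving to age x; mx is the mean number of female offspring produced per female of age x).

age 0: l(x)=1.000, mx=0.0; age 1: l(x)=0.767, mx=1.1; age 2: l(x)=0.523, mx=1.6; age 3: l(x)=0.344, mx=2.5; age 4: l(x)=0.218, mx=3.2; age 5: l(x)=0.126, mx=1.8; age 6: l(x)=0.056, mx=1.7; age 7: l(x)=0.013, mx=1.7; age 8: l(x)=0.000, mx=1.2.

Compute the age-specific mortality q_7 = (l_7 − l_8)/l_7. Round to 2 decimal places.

1.00

q_7 = (l_7 − l_8) / l_7 = (0.013 − 0) / 0.013
     = 0.013 / 0.013 = 1 → 1.00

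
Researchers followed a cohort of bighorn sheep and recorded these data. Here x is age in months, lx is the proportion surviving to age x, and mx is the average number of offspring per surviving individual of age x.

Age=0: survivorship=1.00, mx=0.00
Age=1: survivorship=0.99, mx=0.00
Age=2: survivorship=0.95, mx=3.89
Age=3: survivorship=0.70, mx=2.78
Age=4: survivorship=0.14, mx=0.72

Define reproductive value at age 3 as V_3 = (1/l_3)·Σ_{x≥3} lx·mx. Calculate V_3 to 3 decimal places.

2.924

lx·mx for x ≥ 3: 1.946, 0.1008 → sum = 2.0468
V_3 = 2.0468 / l_3 = 2.0468 / 0.7 = 2.924 → 2.924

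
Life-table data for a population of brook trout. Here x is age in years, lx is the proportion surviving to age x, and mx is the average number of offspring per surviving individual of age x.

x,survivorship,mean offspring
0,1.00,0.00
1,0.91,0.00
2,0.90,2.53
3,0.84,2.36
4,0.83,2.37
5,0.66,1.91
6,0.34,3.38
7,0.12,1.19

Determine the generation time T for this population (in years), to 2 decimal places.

3.71

lx·mx: 0, 0, 2.277, 1.9824, 1.9671, 1.2606, 1.1492, 0.1428 → R0 = 8.7791
x·lx·mx: 0, 0, 4.554, 5.9472, 7.8684, 6.303, 6.8952, 0.9996 → Σ = 32.5674
T = 32.5674 / 8.7791 = 3.709651… → 3.71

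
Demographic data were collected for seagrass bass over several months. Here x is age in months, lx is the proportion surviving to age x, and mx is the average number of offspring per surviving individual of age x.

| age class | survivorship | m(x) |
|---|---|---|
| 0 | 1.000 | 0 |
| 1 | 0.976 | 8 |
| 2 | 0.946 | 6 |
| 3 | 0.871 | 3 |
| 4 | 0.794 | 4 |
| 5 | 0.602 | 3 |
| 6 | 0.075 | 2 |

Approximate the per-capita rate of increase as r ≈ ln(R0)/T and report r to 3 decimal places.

1.307

R0 = Σ lx·mx = 0 + 7.808 + 5.676 + 2.613 + 3.176 + 1.806 + 0.15 = 21.229
Σ x·lx·mx = 49.633; T = 49.633/21.229 = 2.33798…
r ≈ ln(R0)/T = ln(21.229)/2.33798… = 1.30684… → 1.307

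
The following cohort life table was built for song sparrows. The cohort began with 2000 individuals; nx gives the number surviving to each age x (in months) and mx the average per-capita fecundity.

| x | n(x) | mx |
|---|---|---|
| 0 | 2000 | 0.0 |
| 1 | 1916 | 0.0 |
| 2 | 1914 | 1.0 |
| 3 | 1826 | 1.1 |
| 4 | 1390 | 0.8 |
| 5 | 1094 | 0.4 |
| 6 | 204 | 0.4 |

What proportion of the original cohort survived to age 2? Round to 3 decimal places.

l_2 = n_2/n_0 = 1914/2000 = 0.957 → 0.957

0.957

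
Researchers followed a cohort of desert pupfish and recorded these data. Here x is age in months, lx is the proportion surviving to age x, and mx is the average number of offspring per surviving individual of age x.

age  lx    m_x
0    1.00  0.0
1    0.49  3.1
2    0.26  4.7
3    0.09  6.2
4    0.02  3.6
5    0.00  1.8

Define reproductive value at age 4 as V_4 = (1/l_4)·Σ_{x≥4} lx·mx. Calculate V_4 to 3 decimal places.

3.600

lx·mx for x ≥ 4: 0.072, 0 → sum = 0.072
V_4 = 0.072 / l_4 = 0.072 / 0.02 = 3.6 → 3.600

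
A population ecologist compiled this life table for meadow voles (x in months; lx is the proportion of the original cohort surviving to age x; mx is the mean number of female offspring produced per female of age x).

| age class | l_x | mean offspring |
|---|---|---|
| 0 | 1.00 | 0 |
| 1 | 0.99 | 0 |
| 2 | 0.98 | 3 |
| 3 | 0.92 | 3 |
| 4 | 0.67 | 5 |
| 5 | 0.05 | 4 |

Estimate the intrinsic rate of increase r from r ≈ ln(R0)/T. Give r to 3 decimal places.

0.721

R0 = Σ lx·mx = 0 + 0 + 2.94 + 2.76 + 3.35 + 0.2 = 9.25
Σ x·lx·mx = 28.56; T = 28.56/9.25 = 3.08757…
r ≈ ln(R0)/T = ln(9.25)/3.08757… = 0.72051… → 0.721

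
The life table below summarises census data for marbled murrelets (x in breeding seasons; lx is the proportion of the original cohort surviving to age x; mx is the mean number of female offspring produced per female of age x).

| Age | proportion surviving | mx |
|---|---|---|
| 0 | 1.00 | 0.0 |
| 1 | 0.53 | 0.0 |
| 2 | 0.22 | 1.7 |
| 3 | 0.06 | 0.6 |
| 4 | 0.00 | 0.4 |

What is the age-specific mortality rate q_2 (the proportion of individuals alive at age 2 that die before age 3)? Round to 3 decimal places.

0.727

q_2 = (l_2 − l_3) / l_2 = (0.22 − 0.06) / 0.22
     = 0.16 / 0.22 = 0.727273… → 0.727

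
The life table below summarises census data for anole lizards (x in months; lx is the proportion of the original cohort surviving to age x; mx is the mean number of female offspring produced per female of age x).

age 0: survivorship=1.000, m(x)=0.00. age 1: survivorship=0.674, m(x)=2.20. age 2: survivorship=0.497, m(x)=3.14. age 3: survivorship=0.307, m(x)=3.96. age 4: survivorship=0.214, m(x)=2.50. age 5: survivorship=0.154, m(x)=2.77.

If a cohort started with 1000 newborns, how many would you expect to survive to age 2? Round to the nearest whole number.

497

Expected survivors = N0 · l_2 = 1000 × 0.497 = 497 → 497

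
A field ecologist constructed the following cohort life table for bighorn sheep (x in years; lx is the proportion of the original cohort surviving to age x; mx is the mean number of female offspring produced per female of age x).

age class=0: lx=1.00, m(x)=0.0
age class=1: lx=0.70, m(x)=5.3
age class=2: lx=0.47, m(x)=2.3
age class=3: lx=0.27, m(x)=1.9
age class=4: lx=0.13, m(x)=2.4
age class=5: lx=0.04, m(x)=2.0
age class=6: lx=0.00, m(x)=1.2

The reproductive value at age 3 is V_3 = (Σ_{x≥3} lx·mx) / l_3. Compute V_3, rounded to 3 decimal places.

3.352

lx·mx for x ≥ 3: 0.513, 0.312, 0.08, 0 → sum = 0.905
V_3 = 0.905 / l_3 = 0.905 / 0.27 = 3.351852… → 3.352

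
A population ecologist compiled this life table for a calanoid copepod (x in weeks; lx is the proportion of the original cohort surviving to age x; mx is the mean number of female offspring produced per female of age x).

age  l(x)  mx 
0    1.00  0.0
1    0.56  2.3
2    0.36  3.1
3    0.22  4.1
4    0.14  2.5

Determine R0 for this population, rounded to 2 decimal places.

3.66

lx·mx by age: 0, 1.288, 1.116, 0.902, 0.35
R0 = Σ lx·mx = 3.656 → 3.66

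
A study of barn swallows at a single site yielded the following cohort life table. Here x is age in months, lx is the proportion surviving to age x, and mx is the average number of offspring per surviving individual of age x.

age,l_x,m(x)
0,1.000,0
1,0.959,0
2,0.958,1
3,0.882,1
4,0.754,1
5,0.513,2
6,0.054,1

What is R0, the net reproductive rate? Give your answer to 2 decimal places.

3.67

lx·mx by age: 0, 0, 0.958, 0.882, 0.754, 1.026, 0.054
R0 = Σ lx·mx = 3.674 → 3.67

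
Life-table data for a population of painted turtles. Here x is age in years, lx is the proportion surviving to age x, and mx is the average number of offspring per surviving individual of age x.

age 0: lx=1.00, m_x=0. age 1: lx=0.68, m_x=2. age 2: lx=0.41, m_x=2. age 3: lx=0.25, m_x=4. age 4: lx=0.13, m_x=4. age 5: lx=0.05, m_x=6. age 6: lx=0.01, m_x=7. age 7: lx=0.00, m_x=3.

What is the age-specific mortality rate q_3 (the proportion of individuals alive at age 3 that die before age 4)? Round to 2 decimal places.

0.48

q_3 = (l_3 − l_4) / l_3 = (0.25 − 0.13) / 0.25
     = 0.12 / 0.25 = 0.48 → 0.48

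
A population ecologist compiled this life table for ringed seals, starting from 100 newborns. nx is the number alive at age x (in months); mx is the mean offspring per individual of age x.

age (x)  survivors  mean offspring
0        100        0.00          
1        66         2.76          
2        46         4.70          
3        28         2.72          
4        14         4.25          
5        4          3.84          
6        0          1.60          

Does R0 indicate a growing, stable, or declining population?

growing

lx = nx/n0 = nx/100: 1, 0.66, 0.46, 0.28, 0.14, 0.04, 0
R0 = Σ lx·mx = 0 + 1.8216 + 2.162 + 0.7616 + 0.595 + 0.1536 + 0 = 5.4938
R0 > 1, so the population is growing.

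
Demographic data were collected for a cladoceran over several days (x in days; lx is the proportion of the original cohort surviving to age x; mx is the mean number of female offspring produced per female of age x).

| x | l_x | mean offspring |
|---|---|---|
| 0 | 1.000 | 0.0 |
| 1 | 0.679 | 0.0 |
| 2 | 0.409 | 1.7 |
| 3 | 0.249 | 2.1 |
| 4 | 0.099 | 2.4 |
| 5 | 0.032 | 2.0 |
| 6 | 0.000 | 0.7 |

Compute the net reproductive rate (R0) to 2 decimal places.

1.52

lx·mx by age: 0, 0, 0.6953, 0.5229, 0.2376, 0.064, 0
R0 = Σ lx·mx = 1.5198 → 1.52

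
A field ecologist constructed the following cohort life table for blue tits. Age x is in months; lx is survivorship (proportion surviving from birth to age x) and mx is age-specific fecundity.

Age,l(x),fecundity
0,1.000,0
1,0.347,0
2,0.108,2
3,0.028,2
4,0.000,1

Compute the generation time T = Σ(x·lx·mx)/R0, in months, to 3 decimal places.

lx·mx: 0, 0, 0.216, 0.056, 0 → R0 = 0.272
x·lx·mx: 0, 0, 0.432, 0.168, 0 → Σ = 0.6
T = 0.6 / 0.272 = 2.205882… → 2.206

2.206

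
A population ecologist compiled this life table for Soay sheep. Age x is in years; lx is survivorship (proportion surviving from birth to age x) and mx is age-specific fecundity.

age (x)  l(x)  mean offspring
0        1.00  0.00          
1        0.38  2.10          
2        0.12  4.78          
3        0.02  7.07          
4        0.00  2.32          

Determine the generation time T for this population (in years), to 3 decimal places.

1.566

lx·mx: 0, 0.798, 0.5736, 0.1414, 0 → R0 = 1.513
x·lx·mx: 0, 0.798, 1.1472, 0.4242, 0 → Σ = 2.3694
T = 2.3694 / 1.513 = 1.566028… → 1.566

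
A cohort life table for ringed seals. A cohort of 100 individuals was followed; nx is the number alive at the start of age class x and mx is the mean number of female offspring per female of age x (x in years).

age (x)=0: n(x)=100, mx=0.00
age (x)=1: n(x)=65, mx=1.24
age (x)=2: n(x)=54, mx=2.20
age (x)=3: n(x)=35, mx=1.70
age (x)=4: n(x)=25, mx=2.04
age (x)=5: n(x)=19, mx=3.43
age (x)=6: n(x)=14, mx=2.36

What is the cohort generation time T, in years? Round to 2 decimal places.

3.00

lx = nx/n0 = nx/100: 1, 0.65, 0.54, 0.35, 0.25, 0.19, 0.14
lx·mx: 0, 0.806, 1.188, 0.595, 0.51, 0.6517, 0.3304 → R0 = 4.0811
x·lx·mx: 0, 0.806, 2.376, 1.785, 2.04, 3.2585, 1.9824 → Σ = 12.2479
T = 12.2479 / 4.0811 = 3.001127… → 3.00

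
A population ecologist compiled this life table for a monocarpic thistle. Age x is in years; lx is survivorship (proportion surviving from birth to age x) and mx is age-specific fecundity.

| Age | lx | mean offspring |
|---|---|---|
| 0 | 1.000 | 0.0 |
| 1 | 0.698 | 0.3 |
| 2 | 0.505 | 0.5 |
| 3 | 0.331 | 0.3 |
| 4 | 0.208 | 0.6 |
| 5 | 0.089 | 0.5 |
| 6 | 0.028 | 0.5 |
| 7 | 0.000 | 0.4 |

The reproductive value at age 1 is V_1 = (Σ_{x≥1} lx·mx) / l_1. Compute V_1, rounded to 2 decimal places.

lx·mx for x ≥ 1: 0.2094, 0.2525, 0.0993, 0.1248, 0.0445, 0.014, 0 → sum = 0.7445
V_1 = 0.7445 / l_1 = 0.7445 / 0.698 = 1.066619… → 1.07

1.07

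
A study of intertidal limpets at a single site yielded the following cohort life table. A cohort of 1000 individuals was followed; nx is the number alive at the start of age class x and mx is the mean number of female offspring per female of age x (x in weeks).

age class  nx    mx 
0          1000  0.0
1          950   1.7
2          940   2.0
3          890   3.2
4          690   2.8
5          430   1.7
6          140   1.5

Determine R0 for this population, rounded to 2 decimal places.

lx = nx/n0 = nx/1000: 1, 0.95, 0.94, 0.89, 0.69, 0.43, 0.14
lx·mx by age: 0, 1.615, 1.88, 2.848, 1.932, 0.731, 0.21
R0 = Σ lx·mx = 9.216 → 9.22

9.22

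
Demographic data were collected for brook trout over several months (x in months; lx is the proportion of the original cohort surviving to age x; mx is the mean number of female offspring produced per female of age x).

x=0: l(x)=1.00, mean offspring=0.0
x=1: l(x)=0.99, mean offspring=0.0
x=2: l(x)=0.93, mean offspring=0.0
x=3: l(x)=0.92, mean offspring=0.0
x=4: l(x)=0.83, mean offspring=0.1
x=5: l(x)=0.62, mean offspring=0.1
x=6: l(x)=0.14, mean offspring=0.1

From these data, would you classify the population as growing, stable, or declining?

declining

R0 = Σ lx·mx = 0 + 0 + 0 + 0 + 0.083 + 0.062 + 0.014 = 0.159
R0 < 1, so the population is declining.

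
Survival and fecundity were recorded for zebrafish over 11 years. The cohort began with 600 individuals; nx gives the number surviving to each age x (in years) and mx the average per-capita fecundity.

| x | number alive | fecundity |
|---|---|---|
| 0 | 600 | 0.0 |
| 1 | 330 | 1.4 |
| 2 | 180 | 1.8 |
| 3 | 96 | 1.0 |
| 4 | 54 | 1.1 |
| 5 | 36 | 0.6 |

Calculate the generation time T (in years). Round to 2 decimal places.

1.81

lx = nx/n0 = nx/600: 1, 0.55, 0.3, 0.16, 0.09, 0.06
lx·mx: 0, 0.77, 0.54, 0.16, 0.099, 0.036 → R0 = 1.605
x·lx·mx: 0, 0.77, 1.08, 0.48, 0.396, 0.18 → Σ = 2.906
T = 2.906 / 1.605 = 1.810592… → 1.81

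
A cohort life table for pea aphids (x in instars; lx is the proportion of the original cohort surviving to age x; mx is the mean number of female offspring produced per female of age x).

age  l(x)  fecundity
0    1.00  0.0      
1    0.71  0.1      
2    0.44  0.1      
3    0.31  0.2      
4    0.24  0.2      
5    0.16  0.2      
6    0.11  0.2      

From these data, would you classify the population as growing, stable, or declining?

declining

R0 = Σ lx·mx = 0 + 0.071 + 0.044 + 0.062 + 0.048 + 0.032 + 0.022 = 0.279
R0 < 1, so the population is declining.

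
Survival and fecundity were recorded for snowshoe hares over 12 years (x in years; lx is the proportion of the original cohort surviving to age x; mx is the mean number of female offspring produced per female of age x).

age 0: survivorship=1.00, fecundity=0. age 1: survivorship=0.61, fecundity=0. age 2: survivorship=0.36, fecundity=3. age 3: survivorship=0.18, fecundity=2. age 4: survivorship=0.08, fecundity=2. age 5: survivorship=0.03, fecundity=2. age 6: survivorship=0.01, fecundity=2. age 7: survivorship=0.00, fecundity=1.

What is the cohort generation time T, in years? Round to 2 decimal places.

lx·mx: 0, 0, 1.08, 0.36, 0.16, 0.06, 0.02, 0 → R0 = 1.68
x·lx·mx: 0, 0, 2.16, 1.08, 0.64, 0.3, 0.12, 0 → Σ = 4.3
T = 4.3 / 1.68 = 2.559524… → 2.56

2.56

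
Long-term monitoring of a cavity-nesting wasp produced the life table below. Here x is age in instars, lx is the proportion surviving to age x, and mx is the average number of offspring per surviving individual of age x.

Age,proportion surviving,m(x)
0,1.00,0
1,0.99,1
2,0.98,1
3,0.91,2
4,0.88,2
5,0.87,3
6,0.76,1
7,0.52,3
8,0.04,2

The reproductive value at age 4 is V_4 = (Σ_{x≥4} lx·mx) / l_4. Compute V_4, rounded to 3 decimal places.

lx·mx for x ≥ 4: 1.76, 2.61, 0.76, 1.56, 0.08 → sum = 6.77
V_4 = 6.77 / l_4 = 6.77 / 0.88 = 7.693182… → 7.693

7.693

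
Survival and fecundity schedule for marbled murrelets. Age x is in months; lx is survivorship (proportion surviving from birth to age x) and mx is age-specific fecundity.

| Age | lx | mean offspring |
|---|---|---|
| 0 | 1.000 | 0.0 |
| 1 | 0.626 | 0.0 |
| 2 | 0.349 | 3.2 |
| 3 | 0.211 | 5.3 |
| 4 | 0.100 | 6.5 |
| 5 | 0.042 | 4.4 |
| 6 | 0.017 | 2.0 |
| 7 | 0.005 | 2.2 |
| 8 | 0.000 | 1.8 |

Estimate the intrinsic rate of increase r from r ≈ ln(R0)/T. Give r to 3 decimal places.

R0 = Σ lx·mx = 0 + 0 + 1.1168 + 1.1183 + 0.65 + 0.1848 + 0.034 + 0.011 + 0 = 3.1149
Σ x·lx·mx = 9.3935; T = 9.3935/3.1149 = 3.01567…
r ≈ ln(R0)/T = ln(3.1149)/3.01567… = 0.37676… → 0.377

0.377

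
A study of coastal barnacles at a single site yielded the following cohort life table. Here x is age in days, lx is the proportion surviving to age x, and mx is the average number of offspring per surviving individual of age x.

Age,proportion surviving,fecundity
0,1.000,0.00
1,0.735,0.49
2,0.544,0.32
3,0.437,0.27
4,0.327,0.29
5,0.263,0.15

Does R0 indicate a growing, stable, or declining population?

declining

R0 = Σ lx·mx = 0 + 0.36015 + 0.17408 + 0.11799 + 0.09483 + 0.03945 = 0.7865
R0 < 1, so the population is declining.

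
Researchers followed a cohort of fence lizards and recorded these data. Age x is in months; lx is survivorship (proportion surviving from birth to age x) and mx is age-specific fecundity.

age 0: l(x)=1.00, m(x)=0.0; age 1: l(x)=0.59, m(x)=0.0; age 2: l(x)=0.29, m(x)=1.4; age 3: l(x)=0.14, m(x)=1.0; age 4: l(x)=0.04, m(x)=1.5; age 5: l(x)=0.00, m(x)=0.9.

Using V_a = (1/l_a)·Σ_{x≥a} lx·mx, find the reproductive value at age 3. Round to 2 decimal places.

lx·mx for x ≥ 3: 0.14, 0.06, 0 → sum = 0.2
V_3 = 0.2 / l_3 = 0.2 / 0.14 = 1.428571… → 1.43

1.43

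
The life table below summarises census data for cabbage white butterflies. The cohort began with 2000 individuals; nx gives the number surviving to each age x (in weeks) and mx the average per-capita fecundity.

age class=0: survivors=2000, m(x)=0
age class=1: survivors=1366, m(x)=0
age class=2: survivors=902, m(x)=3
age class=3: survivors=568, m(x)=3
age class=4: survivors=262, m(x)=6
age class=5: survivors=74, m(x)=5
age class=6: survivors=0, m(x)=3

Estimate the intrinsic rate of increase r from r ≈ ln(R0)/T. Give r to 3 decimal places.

lx = nx/n0 = nx/2000: 1, 0.683, 0.451, 0.284, 0.131, 0.037, 0
R0 = Σ lx·mx = 0 + 0 + 1.353 + 0.852 + 0.786 + 0.185 + 0 = 3.176
Σ x·lx·mx = 9.331; T = 9.331/3.176 = 2.93797…
r ≈ ln(R0)/T = ln(3.176)/2.93797… = 0.39334… → 0.393

0.393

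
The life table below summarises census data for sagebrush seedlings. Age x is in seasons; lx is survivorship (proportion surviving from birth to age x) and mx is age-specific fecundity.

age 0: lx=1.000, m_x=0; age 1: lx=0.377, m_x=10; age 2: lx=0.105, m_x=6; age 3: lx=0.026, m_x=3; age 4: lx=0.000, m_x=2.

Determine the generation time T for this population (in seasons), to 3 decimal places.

lx·mx: 0, 3.77, 0.63, 0.078, 0 → R0 = 4.478
x·lx·mx: 0, 3.77, 1.26, 0.234, 0 → Σ = 5.264
T = 5.264 / 4.478 = 1.175525… → 1.176

1.176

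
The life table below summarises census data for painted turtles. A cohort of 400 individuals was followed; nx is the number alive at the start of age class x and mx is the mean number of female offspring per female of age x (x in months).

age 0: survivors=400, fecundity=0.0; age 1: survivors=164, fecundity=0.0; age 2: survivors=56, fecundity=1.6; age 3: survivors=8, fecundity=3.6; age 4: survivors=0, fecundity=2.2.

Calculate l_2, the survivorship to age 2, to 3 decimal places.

l_2 = n_2/n_0 = 56/400 = 0.14 → 0.140

0.140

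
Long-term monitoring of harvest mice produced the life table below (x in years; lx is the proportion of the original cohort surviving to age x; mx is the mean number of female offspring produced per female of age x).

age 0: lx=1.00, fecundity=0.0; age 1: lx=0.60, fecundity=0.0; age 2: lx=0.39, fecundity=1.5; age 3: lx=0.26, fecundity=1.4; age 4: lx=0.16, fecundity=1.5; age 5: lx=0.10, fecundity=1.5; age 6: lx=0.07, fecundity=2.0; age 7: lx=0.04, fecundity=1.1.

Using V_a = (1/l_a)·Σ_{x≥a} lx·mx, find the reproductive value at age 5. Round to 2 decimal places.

lx·mx for x ≥ 5: 0.15, 0.14, 0.044 → sum = 0.334
V_5 = 0.334 / l_5 = 0.334 / 0.1 = 3.34 → 3.34

3.34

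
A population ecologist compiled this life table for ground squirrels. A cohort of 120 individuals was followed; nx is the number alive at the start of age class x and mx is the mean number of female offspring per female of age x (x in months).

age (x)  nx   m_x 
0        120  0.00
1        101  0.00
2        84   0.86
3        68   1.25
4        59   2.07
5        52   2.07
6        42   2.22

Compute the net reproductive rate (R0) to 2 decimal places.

4.00

lx = nx/n0 = nx/120: 1, 0.84167…, 0.7, 0.56667…, 0.49167…, 0.43333…, 0.35
lx·mx by age: 0, 0, 0.602, 0.708333…, 1.01775…, 0.897…, 0.777
R0 = Σ lx·mx = 4.002083… → 4.00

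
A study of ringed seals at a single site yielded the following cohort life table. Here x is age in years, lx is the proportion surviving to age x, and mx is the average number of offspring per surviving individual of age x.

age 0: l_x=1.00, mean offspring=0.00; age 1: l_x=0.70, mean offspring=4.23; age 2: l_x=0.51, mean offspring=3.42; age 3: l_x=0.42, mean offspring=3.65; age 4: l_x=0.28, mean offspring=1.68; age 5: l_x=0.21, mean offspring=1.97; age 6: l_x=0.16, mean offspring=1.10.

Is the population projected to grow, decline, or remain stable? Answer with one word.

growing

R0 = Σ lx·mx = 0 + 2.961 + 1.7442 + 1.533 + 0.4704 + 0.4137 + 0.176 = 7.2983
R0 > 1, so the population is growing.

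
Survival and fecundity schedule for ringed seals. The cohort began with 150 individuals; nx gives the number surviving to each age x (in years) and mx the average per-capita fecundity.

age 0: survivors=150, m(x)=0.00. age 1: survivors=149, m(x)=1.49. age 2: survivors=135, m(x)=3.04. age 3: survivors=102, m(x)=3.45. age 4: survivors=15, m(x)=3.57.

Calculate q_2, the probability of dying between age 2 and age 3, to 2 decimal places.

0.24

lx = nx/n0 = nx/150: 1, 0.99333…, 0.9, 0.68, 0.1
q_2 = (l_2 − l_3) / l_2 = (0.9 − 0.68) / 0.9
     = 0.22 / 0.9 = 0.244444… → 0.24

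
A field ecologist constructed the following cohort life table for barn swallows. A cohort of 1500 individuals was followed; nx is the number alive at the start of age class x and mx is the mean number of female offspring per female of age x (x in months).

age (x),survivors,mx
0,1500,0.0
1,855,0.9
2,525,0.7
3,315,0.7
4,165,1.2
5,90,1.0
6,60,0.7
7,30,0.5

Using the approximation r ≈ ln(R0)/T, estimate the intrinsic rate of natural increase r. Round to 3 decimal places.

lx = nx/n0 = nx/1500: 1, 0.57, 0.35, 0.21, 0.11, 0.06, 0.04, 0.02
R0 = Σ lx·mx = 0 + 0.513 + 0.245 + 0.147 + 0.132 + 0.06 + 0.028 + 0.01 = 1.135
Σ x·lx·mx = 2.51; T = 2.51/1.135 = 2.21145…
r ≈ ln(R0)/T = ln(1.135)/2.21145… = 0.05726… → 0.057

0.057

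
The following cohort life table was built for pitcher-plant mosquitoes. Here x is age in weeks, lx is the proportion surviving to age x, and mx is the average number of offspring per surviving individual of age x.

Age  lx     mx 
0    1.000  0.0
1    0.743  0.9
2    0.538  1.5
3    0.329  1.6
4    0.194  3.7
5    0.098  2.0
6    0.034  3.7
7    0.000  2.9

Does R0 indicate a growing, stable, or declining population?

R0 = Σ lx·mx = 0 + 0.6687 + 0.807 + 0.5264 + 0.7178 + 0.196 + 0.1258 + 0 = 3.0417
R0 > 1, so the population is growing.

growing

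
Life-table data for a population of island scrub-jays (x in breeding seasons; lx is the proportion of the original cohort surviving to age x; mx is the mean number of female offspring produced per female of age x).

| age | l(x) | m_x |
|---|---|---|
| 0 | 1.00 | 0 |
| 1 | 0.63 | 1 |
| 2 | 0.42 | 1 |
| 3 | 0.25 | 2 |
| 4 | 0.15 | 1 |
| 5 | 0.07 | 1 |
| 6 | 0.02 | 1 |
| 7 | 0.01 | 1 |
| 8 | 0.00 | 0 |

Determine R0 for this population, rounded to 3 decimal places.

lx·mx by age: 0, 0.63, 0.42, 0.5, 0.15, 0.07, 0.02, 0.01, 0
R0 = Σ lx·mx = 1.8 → 1.800

1.800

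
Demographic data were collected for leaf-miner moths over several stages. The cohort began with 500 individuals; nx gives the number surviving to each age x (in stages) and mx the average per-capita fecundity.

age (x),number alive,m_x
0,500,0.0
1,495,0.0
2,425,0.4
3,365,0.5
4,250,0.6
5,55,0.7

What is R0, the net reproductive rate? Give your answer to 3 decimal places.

1.082

lx = nx/n0 = nx/500: 1, 0.99, 0.85, 0.73, 0.5, 0.11
lx·mx by age: 0, 0, 0.34, 0.365, 0.3, 0.077
R0 = Σ lx·mx = 1.082 → 1.082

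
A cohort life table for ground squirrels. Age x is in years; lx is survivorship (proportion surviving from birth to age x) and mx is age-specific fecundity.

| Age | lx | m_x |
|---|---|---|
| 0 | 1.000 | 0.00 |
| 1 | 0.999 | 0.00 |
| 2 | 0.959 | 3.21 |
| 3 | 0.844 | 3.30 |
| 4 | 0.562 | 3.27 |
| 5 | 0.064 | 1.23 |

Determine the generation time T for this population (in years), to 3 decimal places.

2.861

lx·mx: 0, 0, 3.07839, 2.7852, 1.83774, 0.07872 → R0 = 7.78005
x·lx·mx: 0, 0, 6.15678, 8.3556, 7.35096, 0.3936 → Σ = 22.25694
T = 22.25694 / 7.78005 = 2.860771… → 2.861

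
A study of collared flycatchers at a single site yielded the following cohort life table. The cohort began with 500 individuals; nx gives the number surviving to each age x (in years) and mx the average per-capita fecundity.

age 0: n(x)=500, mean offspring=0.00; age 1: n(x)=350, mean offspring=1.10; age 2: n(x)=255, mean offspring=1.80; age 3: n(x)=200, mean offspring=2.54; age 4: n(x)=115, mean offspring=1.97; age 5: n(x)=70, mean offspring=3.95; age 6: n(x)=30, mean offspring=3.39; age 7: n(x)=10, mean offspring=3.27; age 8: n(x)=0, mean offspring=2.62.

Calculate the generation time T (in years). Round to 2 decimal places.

lx = nx/n0 = nx/500: 1, 0.7, 0.51, 0.4, 0.23, 0.14, 0.06, 0.02, 0
lx·mx: 0, 0.77, 0.918, 1.016, 0.4531, 0.553, 0.2034, 0.0654, 0 → R0 = 3.9789
x·lx·mx: 0, 0.77, 1.836, 3.048, 1.8124, 2.765, 1.2204, 0.4578, 0 → Σ = 11.9096
T = 11.9096 / 3.9789 = 2.993189… → 2.99

2.99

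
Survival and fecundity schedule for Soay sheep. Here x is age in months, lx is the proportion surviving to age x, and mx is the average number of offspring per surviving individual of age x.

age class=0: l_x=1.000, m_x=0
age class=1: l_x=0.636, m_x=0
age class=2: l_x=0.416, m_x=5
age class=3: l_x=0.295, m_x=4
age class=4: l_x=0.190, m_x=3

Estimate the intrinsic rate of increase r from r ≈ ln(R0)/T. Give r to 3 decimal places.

0.515

R0 = Σ lx·mx = 0 + 0 + 2.08 + 1.18 + 0.57 = 3.83
Σ x·lx·mx = 9.98; T = 9.98/3.83 = 2.60574…
r ≈ ln(R0)/T = ln(3.83)/2.60574… = 0.51535… → 0.515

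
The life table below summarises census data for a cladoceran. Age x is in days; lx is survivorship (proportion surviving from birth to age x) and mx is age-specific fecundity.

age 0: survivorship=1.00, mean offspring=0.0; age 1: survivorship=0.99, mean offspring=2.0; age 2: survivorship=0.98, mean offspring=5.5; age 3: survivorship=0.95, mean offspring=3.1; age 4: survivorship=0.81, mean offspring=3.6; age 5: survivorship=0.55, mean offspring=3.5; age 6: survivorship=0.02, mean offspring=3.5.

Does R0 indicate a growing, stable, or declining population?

R0 = Σ lx·mx = 0 + 1.98 + 5.39 + 2.945 + 2.916 + 1.925 + 0.07 = 15.226
R0 > 1, so the population is growing.

growing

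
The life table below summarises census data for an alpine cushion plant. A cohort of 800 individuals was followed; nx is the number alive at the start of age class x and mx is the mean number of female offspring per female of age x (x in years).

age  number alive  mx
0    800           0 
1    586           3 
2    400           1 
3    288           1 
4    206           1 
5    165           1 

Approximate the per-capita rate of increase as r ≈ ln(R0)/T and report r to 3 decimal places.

lx = nx/n0 = nx/800: 1, 0.7325, 0.5, 0.36, 0.2575, 0.20625
R0 = Σ lx·mx = 0 + 2.1975 + 0.5 + 0.36 + 0.2575 + 0.20625 = 3.52125
Σ x·lx·mx = 6.33875; T = 6.33875/3.52125 = 1.80014…
r ≈ ln(R0)/T = ln(3.52125)/1.80014… = 0.69929… → 0.699

0.699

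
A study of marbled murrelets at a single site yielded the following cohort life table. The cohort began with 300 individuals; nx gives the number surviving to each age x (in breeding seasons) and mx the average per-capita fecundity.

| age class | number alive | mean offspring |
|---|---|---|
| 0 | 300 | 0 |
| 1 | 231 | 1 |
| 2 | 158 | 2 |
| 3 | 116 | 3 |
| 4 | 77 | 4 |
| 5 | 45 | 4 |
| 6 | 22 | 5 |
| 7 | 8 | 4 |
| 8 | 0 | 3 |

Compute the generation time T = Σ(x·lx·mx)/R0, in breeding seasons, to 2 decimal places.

lx = nx/n0 = nx/300: 1, 0.77, 0.52667…, 0.38667…, 0.25667…, 0.15, 0.07333…, 0.02667…, 0
lx·mx: 0, 0.77, 1.053333…, 1.16…, 1.026667…, 0.6, 0.366667…, 0.106667…, 0 → R0 = 5.083333…
x·lx·mx: 0, 0.77, 2.106667…, 3.48…, 4.106667…, 3, 2.2…, 0.746667…, 0 → Σ = 16.41…
T = 16.41… / 5.083333… = 3.228197… → 3.23

3.23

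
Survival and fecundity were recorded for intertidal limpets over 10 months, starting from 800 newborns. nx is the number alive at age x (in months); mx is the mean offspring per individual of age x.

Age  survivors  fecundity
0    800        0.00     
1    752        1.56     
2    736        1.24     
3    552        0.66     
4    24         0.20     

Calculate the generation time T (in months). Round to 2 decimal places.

1.67

lx = nx/n0 = nx/800: 1, 0.94, 0.92, 0.69, 0.03
lx·mx: 0, 1.4664, 1.1408, 0.4554, 0.006 → R0 = 3.0686
x·lx·mx: 0, 1.4664, 2.2816, 1.3662, 0.024 → Σ = 5.1382
T = 5.1382 / 3.0686 = 1.674444… → 1.67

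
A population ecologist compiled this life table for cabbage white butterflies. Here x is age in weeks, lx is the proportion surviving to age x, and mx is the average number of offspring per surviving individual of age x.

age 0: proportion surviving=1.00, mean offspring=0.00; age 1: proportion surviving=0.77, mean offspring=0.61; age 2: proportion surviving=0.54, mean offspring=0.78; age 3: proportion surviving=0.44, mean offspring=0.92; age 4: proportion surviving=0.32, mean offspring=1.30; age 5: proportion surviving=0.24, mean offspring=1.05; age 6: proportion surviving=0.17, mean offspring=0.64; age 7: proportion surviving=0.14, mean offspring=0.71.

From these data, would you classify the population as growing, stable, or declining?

R0 = Σ lx·mx = 0 + 0.4697 + 0.4212 + 0.4048 + 0.416 + 0.252 + 0.1088 + 0.0994 = 2.1719
R0 > 1, so the population is growing.

growing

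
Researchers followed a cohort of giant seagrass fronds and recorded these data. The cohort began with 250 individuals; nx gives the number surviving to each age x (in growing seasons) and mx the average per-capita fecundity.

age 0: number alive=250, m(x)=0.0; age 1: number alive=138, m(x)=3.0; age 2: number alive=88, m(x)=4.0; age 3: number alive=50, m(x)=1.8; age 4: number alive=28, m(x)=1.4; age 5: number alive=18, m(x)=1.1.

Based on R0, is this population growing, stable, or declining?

growing

lx = nx/n0 = nx/250: 1, 0.552, 0.352, 0.2, 0.112, 0.072
R0 = Σ lx·mx = 0 + 1.656 + 1.408 + 0.36 + 0.1568 + 0.0792 = 3.66
R0 > 1, so the population is growing.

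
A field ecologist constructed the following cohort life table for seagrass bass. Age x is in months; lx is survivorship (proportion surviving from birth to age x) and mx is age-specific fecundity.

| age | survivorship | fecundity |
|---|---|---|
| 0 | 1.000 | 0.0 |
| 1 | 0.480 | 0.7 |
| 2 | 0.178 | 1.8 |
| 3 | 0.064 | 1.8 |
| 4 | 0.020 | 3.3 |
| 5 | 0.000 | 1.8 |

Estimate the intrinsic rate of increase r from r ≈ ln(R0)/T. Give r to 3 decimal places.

R0 = Σ lx·mx = 0 + 0.336 + 0.3204 + 0.1152 + 0.066 + 0 = 0.8376
Σ x·lx·mx = 1.5864; T = 1.5864/0.8376 = 1.89398…
r ≈ ln(R0)/T = ln(0.8376)/1.89398… = -0.09357… → -0.094

-0.094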